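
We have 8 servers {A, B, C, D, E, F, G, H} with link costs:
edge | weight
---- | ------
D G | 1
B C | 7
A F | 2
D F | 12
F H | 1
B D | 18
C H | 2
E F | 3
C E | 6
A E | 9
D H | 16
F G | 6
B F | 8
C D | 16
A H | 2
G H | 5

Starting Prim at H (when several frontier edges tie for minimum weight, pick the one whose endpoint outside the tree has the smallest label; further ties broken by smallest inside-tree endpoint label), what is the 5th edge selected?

Prim's algorithm from H:
Step 1: cheapest edge leaving the tree is F H (1); add F.
Step 2: cheapest edge leaving the tree is A F (2); add A.
Step 3: cheapest edge leaving the tree is C H (2); add C.
Step 4: cheapest edge leaving the tree is E F (3); add E.
Step 5: cheapest edge leaving the tree is G H (5); add G.
Step 6: cheapest edge leaving the tree is D G (1); add D.
Step 7: cheapest edge leaving the tree is B C (7); add B.
The 5th edge added is G H.

G-H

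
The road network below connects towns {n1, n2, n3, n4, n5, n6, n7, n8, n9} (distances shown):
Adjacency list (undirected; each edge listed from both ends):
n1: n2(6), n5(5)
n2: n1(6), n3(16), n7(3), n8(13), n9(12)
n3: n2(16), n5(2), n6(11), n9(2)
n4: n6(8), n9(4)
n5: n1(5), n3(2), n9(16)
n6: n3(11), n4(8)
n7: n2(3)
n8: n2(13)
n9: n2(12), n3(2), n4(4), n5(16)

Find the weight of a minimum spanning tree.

43

Kruskal: consider edges lightest-first.
n3—n5 (2): add — endpoints in different components.
n3—n9 (2): add — endpoints in different components.
n2—n7 (3): add — endpoints in different components.
n4—n9 (4): add — endpoints in different components.
n1—n5 (5): add — endpoints in different components.
n1—n2 (6): add — endpoints in different components.
n4—n6 (8): add — endpoints in different components.
n3—n6 (11): skip — n6 and n3 already connected.
n2—n9 (12): skip — n9 and n2 already connected.
n2—n8 (13): add — endpoints in different components.
MST edges: n3—n5, n3—n9, n2—n7, n4—n9, n1—n5, n1—n2, n4—n6, n2—n8; total weight 2+2+3+4+5+6+8+13 = 43.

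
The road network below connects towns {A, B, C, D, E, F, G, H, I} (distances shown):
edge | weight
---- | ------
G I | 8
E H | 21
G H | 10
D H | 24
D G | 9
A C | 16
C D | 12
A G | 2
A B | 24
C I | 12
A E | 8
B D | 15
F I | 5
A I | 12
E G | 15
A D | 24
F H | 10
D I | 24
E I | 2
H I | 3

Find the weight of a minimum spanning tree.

56

Kruskal's algorithm — process edges by increasing weight (ties by edge label):
A G (2): add — endpoints in different components.
E I (2): add — endpoints in different components.
H I (3): add — endpoints in different components.
F I (5): add — endpoints in different components.
A E (8): add — endpoints in different components.
G I (8): skip — G and I already connected.
D G (9): add — endpoints in different components.
F H (10): skip — F and H already connected.
G H (10): skip — G and H already connected.
A I (12): skip — A and I already connected.
C D (12): add — endpoints in different components.
C I (12): skip — C and I already connected.
B D (15): add — endpoints in different components.
MST edges: A G, E I, H I, F I, A E, D G, C D, B D; total weight 2+2+3+5+8+9+12+15 = 56.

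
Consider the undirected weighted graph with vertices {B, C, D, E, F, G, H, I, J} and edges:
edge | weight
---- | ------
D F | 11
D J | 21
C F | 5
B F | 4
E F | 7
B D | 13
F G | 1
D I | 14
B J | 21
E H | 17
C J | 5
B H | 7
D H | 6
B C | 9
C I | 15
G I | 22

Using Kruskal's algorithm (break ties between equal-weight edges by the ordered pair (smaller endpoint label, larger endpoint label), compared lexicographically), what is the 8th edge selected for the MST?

Kruskal: consider edges lightest-first.
F G (1): add — endpoints in different components.
B F (4): add — endpoints in different components.
C F (5): add — endpoints in different components.
C J (5): add — endpoints in different components.
D H (6): add — endpoints in different components.
B H (7): add — endpoints in different components.
E F (7): add — endpoints in different components.
B C (9): skip — B and C already connected.
D F (11): skip — D and F already connected.
B D (13): skip — B and D already connected.
D I (14): add — endpoints in different components.
The 8th edge added is D I.

D-I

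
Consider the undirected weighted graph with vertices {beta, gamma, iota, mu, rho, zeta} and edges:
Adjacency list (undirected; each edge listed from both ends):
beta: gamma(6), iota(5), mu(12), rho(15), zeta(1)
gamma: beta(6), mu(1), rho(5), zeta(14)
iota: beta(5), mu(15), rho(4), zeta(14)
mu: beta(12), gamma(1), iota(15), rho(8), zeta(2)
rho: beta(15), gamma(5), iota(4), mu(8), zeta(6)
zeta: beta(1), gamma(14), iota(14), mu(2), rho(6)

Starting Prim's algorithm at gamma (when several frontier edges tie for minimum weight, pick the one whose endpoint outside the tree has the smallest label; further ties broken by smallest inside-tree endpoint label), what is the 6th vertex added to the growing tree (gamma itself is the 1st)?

rho

Grow the tree from gamma using Prim:
Step 1: frontier [gamma—mu 1, gamma—rho 5, beta—gamma 6, gamma—zeta 14] → take gamma—mu (1); add mu.
Step 2: frontier [gamma—rho 5, beta—gamma 6, gamma—zeta 14, mu—zeta 2, mu—rho 8, beta—mu 12, iota—mu 15] → take mu—zeta (2); add zeta.
Step 3: frontier [gamma—rho 5, beta—gamma 6, mu—rho 8, beta—mu 12, iota—mu 15, beta—zeta 1, rho—zeta 6, iota—zeta 14] → take beta—zeta (1); add beta.
Step 4: frontier [beta—iota 5, beta—rho 15, gamma—rho 5, mu—rho 8, iota—mu 15, rho—zeta 6, iota—zeta 14] → take beta—iota (5); add iota.
Step 5: frontier [beta—rho 15, gamma—rho 5, iota—rho 4, mu—rho 8, rho—zeta 6] → take iota—rho (4); add rho.
Vertex order: gamma, mu, zeta, beta, iota, rho. The 6th vertex is rho.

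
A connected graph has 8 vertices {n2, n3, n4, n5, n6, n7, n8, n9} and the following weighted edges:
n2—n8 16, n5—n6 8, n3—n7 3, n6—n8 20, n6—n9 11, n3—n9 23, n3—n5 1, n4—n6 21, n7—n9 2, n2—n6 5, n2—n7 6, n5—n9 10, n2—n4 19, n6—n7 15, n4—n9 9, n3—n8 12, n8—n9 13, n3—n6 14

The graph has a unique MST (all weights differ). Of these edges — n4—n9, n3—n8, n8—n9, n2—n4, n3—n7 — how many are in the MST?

Kruskal's algorithm — process edges by increasing weight (ties by edge label):
n3—n5 (1): add — endpoints in different components.
n7—n9 (2): add — endpoints in different components.
n3—n7 (3): add — endpoints in different components.
n2—n6 (5): add — endpoints in different components.
n2—n7 (6): add — endpoints in different components.
n5—n6 (8): skip — n5 and n6 already connected.
n4—n9 (9): add — endpoints in different components.
n5—n9 (10): skip — n9 and n5 already connected.
n6—n9 (11): skip — n9 and n6 already connected.
n3—n8 (12): add — endpoints in different components.
MST edge set: {n3—n5, n7—n9, n3—n7, n2—n6, n2—n7, n4—n9, n3—n8}.
Of the listed edges, {n4—n9, n3—n8, n3—n7} are in the MST → 3.

3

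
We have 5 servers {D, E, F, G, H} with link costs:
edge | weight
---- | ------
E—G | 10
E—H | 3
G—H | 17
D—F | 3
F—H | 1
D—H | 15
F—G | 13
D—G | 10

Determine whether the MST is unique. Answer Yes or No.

No

Kruskal's algorithm — process edges by increasing weight (ties by edge label):
F—H (1): add — endpoints in different components.
D—F (3): add — endpoints in different components.
E—H (3): add — endpoints in different components.
D—G (10): add — endpoints in different components.
Non-tree edge E—G has weight 10, equal to the heaviest edge on its tree cycle — swapping gives another MST of the same weight. Not unique.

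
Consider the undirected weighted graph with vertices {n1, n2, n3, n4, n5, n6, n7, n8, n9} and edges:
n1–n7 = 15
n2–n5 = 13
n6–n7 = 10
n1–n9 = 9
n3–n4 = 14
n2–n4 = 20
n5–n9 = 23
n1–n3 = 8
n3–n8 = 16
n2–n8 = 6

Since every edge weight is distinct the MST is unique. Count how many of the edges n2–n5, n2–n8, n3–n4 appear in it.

Kruskal: consider edges lightest-first.
n2–n8 (6): add — endpoints in different components.
n1–n3 (8): add — endpoints in different components.
n1–n9 (9): add — endpoints in different components.
n6–n7 (10): add — endpoints in different components.
n2–n5 (13): add — endpoints in different components.
n3–n4 (14): add — endpoints in different components.
n1–n7 (15): add — endpoints in different components.
n3–n8 (16): add — endpoints in different components.
MST edge set: {n2–n8, n1–n3, n1–n9, n6–n7, n2–n5, n3–n4, n1–n7, n3–n8}.
Of the listed edges, {n2–n5, n2–n8, n3–n4} are in the MST → 3.

3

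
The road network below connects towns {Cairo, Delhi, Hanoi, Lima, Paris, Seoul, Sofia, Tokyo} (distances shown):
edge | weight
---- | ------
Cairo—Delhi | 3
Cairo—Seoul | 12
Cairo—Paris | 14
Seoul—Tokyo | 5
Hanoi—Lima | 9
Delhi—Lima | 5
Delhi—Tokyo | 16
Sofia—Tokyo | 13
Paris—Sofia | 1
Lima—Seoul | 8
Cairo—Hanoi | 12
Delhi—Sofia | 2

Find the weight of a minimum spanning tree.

Sort edges by weight, then run Kruskal:
Paris—Sofia (1): add — endpoints in different components.
Delhi—Sofia (2): add — endpoints in different components.
Cairo—Delhi (3): add — endpoints in different components.
Delhi—Lima (5): add — endpoints in different components.
Seoul—Tokyo (5): add — endpoints in different components.
Lima—Seoul (8): add — endpoints in different components.
Hanoi—Lima (9): add — endpoints in different components.
MST edges: Paris—Sofia, Delhi—Sofia, Cairo—Delhi, Delhi—Lima, Seoul—Tokyo, Lima—Seoul, Hanoi—Lima; total weight 1+2+3+5+5+8+9 = 33.

33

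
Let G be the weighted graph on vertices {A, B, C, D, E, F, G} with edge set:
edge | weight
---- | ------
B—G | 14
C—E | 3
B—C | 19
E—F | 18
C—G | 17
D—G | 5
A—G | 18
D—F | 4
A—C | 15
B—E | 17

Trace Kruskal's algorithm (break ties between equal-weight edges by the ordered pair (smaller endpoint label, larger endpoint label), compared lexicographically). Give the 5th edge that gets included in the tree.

Kruskal: consider edges lightest-first.
C—E (3): add — endpoints in different components.
D—F (4): add — endpoints in different components.
D—G (5): add — endpoints in different components.
B—G (14): add — endpoints in different components.
A—C (15): add — endpoints in different components.
B—E (17): add — endpoints in different components.
The 5th edge added is A—C.

A-C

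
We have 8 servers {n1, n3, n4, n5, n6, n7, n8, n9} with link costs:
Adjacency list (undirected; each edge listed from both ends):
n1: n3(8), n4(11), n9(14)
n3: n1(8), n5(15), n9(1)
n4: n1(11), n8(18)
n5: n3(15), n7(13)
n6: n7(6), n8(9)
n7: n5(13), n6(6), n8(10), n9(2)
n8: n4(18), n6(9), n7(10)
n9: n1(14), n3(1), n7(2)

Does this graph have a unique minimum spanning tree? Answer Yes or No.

Kruskal's algorithm — process edges by increasing weight (ties by edge label):
n3–n9 (1): add — endpoints in different components.
n7–n9 (2): add — endpoints in different components.
n6–n7 (6): add — endpoints in different components.
n1–n3 (8): add — endpoints in different components.
n6–n8 (9): add — endpoints in different components.
n7–n8 (10): skip — n8 and n7 already connected.
n1–n4 (11): add — endpoints in different components.
n5–n7 (13): add — endpoints in different components.
Every non-tree edge has weight strictly greater than the heaviest edge on the tree path between its endpoints, so the MST is unique.

Yes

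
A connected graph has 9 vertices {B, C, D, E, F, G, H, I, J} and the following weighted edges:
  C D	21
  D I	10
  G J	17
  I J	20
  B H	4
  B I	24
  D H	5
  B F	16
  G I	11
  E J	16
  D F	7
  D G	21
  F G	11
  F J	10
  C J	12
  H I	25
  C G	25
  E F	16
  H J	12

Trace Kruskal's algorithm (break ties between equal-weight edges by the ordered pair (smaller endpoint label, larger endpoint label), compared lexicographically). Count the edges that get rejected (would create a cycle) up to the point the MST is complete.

Kruskal's algorithm — process edges by increasing weight (ties by edge label):
B H (4): add — endpoints in different components.
D H (5): add — endpoints in different components.
D F (7): add — endpoints in different components.
D I (10): add — endpoints in different components.
F J (10): add — endpoints in different components.
F G (11): add — endpoints in different components.
G I (11): skip — G and I already connected.
C J (12): add — endpoints in different components.
H J (12): skip — H and J already connected.
B F (16): skip — B and F already connected.
E F (16): add — endpoints in different components.
Edges rejected before the tree was complete: 3.

3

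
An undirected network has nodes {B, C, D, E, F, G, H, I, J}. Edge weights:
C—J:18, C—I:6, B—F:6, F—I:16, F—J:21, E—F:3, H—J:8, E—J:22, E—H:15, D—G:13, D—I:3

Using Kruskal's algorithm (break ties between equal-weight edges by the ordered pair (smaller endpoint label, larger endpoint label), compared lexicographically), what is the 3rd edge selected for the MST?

Sort edges by weight, then run Kruskal:
D—I (3): add — endpoints in different components.
E—F (3): add — endpoints in different components.
B—F (6): add — endpoints in different components.
C—I (6): add — endpoints in different components.
H—J (8): add — endpoints in different components.
D—G (13): add — endpoints in different components.
E—H (15): add — endpoints in different components.
F—I (16): add — endpoints in different components.
The 3rd edge added is B—F.

B-F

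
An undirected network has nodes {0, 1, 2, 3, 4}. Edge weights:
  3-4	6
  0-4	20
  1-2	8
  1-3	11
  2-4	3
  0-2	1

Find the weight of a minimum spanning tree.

18

Grow the tree from 4 using Prim:
Step 1: frontier [2-4 3, 3-4 6, 0-4 20] → take 2-4 (3); add 2.
Step 2: frontier [0-2 1, 1-2 8, 3-4 6, 0-4 20] → take 0-2 (1); add 0.
Step 3: frontier [1-2 8, 3-4 6] → take 3-4 (6); add 3.
Step 4: frontier [1-2 8, 1-3 11] → take 1-2 (8); add 1.
MST edges: 2-4, 0-2, 3-4, 1-2; total weight 3+1+6+8 = 18.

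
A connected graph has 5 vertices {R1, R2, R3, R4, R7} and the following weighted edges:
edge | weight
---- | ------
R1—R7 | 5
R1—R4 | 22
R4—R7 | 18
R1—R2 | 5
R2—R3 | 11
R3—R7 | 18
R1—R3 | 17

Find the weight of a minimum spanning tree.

39

Prim's algorithm from R1:
Step 1: frontier [R1—R2 5, R1—R7 5, R1—R3 17, R1—R4 22] → take R1—R2 (5); add R2.
Step 2: frontier [R1—R7 5, R1—R3 17, R1—R4 22, R2—R3 11] → take R1—R7 (5); add R7.
Step 3: frontier [R1—R3 17, R1—R4 22, R2—R3 11, R3—R7 18, R4—R7 18] → take R2—R3 (11); add R3.
Step 4: frontier [R1—R4 22, R4—R7 18] → take R4—R7 (18); add R4.
MST edges: R1—R2, R1—R7, R2—R3, R4—R7; total weight 5+5+11+18 = 39.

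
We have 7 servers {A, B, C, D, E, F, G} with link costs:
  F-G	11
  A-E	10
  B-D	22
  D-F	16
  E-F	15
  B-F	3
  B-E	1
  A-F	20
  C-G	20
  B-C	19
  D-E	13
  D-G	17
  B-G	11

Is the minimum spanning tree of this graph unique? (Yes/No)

Kruskal: consider edges lightest-first.
B-E (1): add — endpoints in different components.
B-F (3): add — endpoints in different components.
A-E (10): add — endpoints in different components.
B-G (11): add — endpoints in different components.
F-G (11): skip — F and G already connected.
D-E (13): add — endpoints in different components.
E-F (15): skip — E and F already connected.
D-F (16): skip — D and F already connected.
D-G (17): skip — D and G already connected.
B-C (19): add — endpoints in different components.
Non-tree edge F-G has weight 11, equal to the heaviest edge on its tree cycle — swapping gives another MST of the same weight. Not unique.

No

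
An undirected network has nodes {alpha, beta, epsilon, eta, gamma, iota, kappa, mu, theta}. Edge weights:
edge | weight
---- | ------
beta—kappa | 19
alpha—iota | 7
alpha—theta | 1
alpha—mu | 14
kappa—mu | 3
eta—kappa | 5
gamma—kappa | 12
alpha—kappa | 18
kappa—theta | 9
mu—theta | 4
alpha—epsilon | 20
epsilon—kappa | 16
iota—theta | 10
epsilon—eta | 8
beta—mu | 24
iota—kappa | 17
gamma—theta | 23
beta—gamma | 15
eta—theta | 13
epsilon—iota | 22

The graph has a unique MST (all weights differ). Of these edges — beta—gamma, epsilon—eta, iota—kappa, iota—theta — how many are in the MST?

Sort edges by weight, then run Kruskal:
alpha—theta (1): add — endpoints in different components.
kappa—mu (3): add — endpoints in different components.
mu—theta (4): add — endpoints in different components.
eta—kappa (5): add — endpoints in different components.
alpha—iota (7): add — endpoints in different components.
epsilon—eta (8): add — endpoints in different components.
kappa—theta (9): skip — theta and kappa already connected.
iota—theta (10): skip — iota and theta already connected.
gamma—kappa (12): add — endpoints in different components.
eta—theta (13): skip — theta and eta already connected.
alpha—mu (14): skip — alpha and mu already connected.
beta—gamma (15): add — endpoints in different components.
MST edge set: {alpha—theta, kappa—mu, mu—theta, eta—kappa, alpha—iota, epsilon—eta, gamma—kappa, beta—gamma}.
Of the listed edges, {beta—gamma, epsilon—eta} are in the MST → 2.

2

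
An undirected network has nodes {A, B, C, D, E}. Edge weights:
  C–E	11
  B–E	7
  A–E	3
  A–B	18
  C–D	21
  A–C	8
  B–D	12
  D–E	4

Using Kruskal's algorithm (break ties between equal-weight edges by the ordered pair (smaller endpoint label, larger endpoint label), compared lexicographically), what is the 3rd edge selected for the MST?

B-E

Kruskal: consider edges lightest-first.
A–E (3): add. Components now {A,E} {B} {C} {D}
D–E (4): add. Components now {A,D,E} {B} {C}
B–E (7): add. Components now {A,B,D,E} {C}
A–C (8): add. Components now {A,B,C,D,E}
The 3rd edge added is B–E.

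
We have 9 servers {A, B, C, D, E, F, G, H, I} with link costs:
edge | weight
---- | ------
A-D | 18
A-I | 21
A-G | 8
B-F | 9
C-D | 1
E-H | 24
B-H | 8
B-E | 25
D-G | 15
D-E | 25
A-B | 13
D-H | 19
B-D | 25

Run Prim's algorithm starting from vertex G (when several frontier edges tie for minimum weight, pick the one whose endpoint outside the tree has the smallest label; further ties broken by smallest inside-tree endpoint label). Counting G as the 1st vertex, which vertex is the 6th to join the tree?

Prim, starting at G.
Step 1: frontier [A-G 8, D-G 15] → take A-G (8); add A.
Step 2: frontier [A-B 13, A-D 18, A-I 21, D-G 15] → take A-B (13); add B.
Step 3: frontier [A-D 18, A-I 21, B-H 8, B-F 9, B-D 25, B-E 25, D-G 15] → take B-H (8); add H.
Step 4: frontier [A-D 18, A-I 21, B-F 9, B-D 25, B-E 25, D-G 15, D-H 19, E-H 24] → take B-F (9); add F.
Step 5: frontier [A-D 18, A-I 21, B-D 25, B-E 25, D-G 15, D-H 19, E-H 24] → take D-G (15); add D.
Step 6: frontier [A-I 21, B-E 25, C-D 1, D-E 25, E-H 24] → take C-D (1); add C.
Step 7: frontier [A-I 21, B-E 25, D-E 25, E-H 24] → take A-I (21); add I.
Step 8: frontier [B-E 25, D-E 25, E-H 24] → take E-H (24); add E.
Vertex order: G, A, B, H, F, D, C, I, E. The 6th vertex is D.

D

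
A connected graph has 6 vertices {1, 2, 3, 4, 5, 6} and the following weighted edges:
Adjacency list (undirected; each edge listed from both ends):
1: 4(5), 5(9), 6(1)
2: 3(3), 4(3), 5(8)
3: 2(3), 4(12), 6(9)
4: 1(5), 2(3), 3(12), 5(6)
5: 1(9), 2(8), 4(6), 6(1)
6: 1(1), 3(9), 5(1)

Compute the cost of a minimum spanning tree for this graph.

Grow the tree from 4 using Prim:
Step 1: frontier [2–4 3, 1–4 5, 4–5 6, 3–4 12] → take 2–4 (3); add 2.
Step 2: frontier [2–3 3, 2–5 8, 1–4 5, 4–5 6, 3–4 12] → take 2–3 (3); add 3.
Step 3: frontier [2–5 8, 3–6 9, 1–4 5, 4–5 6] → take 1–4 (5); add 1.
Step 4: frontier [1–6 1, 1–5 9, 2–5 8, 3–6 9, 4–5 6] → take 1–6 (1); add 6.
Step 5: frontier [1–5 9, 2–5 8, 4–5 6, 5–6 1] → take 5–6 (1); add 5.
MST edges: 2–4, 2–3, 1–4, 1–6, 5–6; total weight 3+3+5+1+1 = 13.

13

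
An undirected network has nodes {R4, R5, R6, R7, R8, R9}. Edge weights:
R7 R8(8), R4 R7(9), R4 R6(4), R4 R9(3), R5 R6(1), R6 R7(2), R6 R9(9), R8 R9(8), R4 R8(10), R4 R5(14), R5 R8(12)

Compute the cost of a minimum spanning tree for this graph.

18

Prim, starting at R7.
Step 1: frontier [R6 R7 2, R7 R8 8, R4 R7 9] → take R6 R7 (2); add R6.
Step 2: frontier [R5 R6 1, R4 R6 4, R6 R9 9, R7 R8 8, R4 R7 9] → take R5 R6 (1); add R5.
Step 3: frontier [R5 R8 12, R4 R5 14, R4 R6 4, R6 R9 9, R7 R8 8, R4 R7 9] → take R4 R6 (4); add R4.
Step 4: frontier [R4 R9 3, R4 R8 10, R5 R8 12, R6 R9 9, R7 R8 8] → take R4 R9 (3); add R9.
Step 5: frontier [R4 R8 10, R5 R8 12, R7 R8 8, R8 R9 8] → take R7 R8 (8); add R8.
MST edges: R6 R7, R5 R6, R4 R6, R4 R9, R7 R8; total weight 2+1+4+3+8 = 18.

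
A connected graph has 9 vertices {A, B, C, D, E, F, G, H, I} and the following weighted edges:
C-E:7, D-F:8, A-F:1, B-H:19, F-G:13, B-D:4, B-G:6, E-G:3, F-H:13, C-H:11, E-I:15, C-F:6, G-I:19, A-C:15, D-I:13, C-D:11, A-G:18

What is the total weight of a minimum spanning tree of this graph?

51

Sort edges by weight, then run Kruskal:
A-F (1): add — endpoints in different components.
E-G (3): add — endpoints in different components.
B-D (4): add — endpoints in different components.
B-G (6): add — endpoints in different components.
C-F (6): add — endpoints in different components.
C-E (7): add — endpoints in different components.
D-F (8): skip — D and F already connected.
C-D (11): skip — C and D already connected.
C-H (11): add — endpoints in different components.
D-I (13): add — endpoints in different components.
MST edges: A-F, E-G, B-D, B-G, C-F, C-E, C-H, D-I; total weight 1+3+4+6+6+7+11+13 = 51.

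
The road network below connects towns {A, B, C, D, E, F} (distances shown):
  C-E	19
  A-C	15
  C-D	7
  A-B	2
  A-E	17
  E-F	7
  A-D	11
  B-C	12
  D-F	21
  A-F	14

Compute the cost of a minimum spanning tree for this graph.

Sort edges by weight, then run Kruskal:
A-B (2): add — endpoints in different components.
C-D (7): add — endpoints in different components.
E-F (7): add — endpoints in different components.
A-D (11): add — endpoints in different components.
B-C (12): skip — B and C already connected.
A-F (14): add — endpoints in different components.
MST edges: A-B, C-D, E-F, A-D, A-F; total weight 2+7+7+11+14 = 41.

41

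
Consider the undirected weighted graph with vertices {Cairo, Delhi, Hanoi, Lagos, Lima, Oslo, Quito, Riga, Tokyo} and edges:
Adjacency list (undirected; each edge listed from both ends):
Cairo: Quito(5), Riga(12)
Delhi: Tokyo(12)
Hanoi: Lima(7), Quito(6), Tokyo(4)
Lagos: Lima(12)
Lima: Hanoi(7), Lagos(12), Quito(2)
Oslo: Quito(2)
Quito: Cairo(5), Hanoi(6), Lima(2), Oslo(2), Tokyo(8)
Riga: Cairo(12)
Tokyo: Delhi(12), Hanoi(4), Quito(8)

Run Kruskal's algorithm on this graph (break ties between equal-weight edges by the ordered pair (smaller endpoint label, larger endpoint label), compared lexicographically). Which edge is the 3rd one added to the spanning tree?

Kruskal's algorithm — process edges by increasing weight (ties by edge label):
Lima—Quito (2): add — endpoints in different components.
Oslo—Quito (2): add — endpoints in different components.
Hanoi—Tokyo (4): add — endpoints in different components.
Cairo—Quito (5): add — endpoints in different components.
Hanoi—Quito (6): add — endpoints in different components.
Hanoi—Lima (7): skip — Lima and Hanoi already connected.
Quito—Tokyo (8): skip — Tokyo and Quito already connected.
Cairo—Riga (12): add — endpoints in different components.
Delhi—Tokyo (12): add — endpoints in different components.
Lagos—Lima (12): add — endpoints in different components.
The 3rd edge added is Hanoi—Tokyo.

Hanoi-Tokyo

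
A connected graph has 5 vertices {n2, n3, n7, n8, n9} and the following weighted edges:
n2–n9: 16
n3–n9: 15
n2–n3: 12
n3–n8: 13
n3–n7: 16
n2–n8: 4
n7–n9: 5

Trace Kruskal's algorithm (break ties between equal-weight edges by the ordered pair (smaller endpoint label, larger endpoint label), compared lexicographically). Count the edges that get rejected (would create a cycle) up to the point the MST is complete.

Kruskal's algorithm — process edges by increasing weight (ties by edge label):
n2–n8 (4): add. Components now {n2,n8} {n3} {n9} {n7}
n7–n9 (5): add. Components now {n2,n8} {n3} {n7,n9}
n2–n3 (12): add. Components now {n2,n3,n8} {n7,n9}
n3–n8 (13): skip — n8 and n3 already connected.
n3–n9 (15): add. Components now {n2,n3,n7,n8,n9}
Edges rejected before the tree was complete: 1.

1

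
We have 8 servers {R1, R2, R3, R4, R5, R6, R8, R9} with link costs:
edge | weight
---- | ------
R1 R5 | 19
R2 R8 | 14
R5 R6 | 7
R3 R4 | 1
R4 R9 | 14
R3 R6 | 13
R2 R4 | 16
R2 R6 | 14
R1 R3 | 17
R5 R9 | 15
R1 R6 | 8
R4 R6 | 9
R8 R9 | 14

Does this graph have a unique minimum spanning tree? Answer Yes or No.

Kruskal's algorithm — process edges by increasing weight (ties by edge label):
R3 R4 (1): add — endpoints in different components.
R5 R6 (7): add — endpoints in different components.
R1 R6 (8): add — endpoints in different components.
R4 R6 (9): add — endpoints in different components.
R3 R6 (13): skip — R6 and R3 already connected.
R2 R6 (14): add — endpoints in different components.
R2 R8 (14): add — endpoints in different components.
R4 R9 (14): add — endpoints in different components.
Non-tree edge R8 R9 has weight 14, equal to the heaviest edge on its tree cycle — swapping gives another MST of the same weight. Not unique.

No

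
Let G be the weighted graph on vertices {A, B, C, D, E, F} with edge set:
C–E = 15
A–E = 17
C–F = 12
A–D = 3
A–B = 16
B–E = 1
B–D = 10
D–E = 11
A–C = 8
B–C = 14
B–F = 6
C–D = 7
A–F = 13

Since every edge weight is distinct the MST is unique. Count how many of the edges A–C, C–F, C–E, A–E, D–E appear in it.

0

Sort edges by weight, then run Kruskal:
B–E (1): add — endpoints in different components.
A–D (3): add — endpoints in different components.
B–F (6): add — endpoints in different components.
C–D (7): add — endpoints in different components.
A–C (8): skip — A and C already connected.
B–D (10): add — endpoints in different components.
MST edge set: {B–E, A–D, B–F, C–D, B–D}.
Of the listed edges, {} are in the MST → 0.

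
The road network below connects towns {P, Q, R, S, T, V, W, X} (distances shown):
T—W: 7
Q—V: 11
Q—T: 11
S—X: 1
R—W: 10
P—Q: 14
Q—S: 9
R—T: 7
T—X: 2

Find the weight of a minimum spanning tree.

51

Kruskal's algorithm — process edges by increasing weight (ties by edge label):
S—X (1): add — endpoints in different components.
T—X (2): add — endpoints in different components.
R—T (7): add — endpoints in different components.
T—W (7): add — endpoints in different components.
Q—S (9): add — endpoints in different components.
R—W (10): skip — W and R already connected.
Q—T (11): skip — Q and T already connected.
Q—V (11): add — endpoints in different components.
P—Q (14): add — endpoints in different components.
MST edges: S—X, T—X, R—T, T—W, Q—S, Q—V, P—Q; total weight 1+2+7+7+9+11+14 = 51.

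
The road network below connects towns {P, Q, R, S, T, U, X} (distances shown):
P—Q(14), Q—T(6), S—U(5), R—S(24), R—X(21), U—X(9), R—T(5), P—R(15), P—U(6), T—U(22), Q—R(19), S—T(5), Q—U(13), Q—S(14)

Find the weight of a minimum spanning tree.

36

Kruskal's algorithm — process edges by increasing weight (ties by edge label):
R—T (5): add. Components now {U} {R,T} {X} {P} {S} {Q}
S—T (5): add. Components now {U} {R,S,T} {X} {P} {Q}
S—U (5): add. Components now {R,S,T,U} {X} {P} {Q}
P—U (6): add. Components now {P,R,S,T,U} {X} {Q}
Q—T (6): add. Components now {P,Q,R,S,T,U} {X}
U—X (9): add. Components now {P,Q,R,S,T,U,X}
MST edges: R—T, S—T, S—U, P—U, Q—T, U—X; total weight 5+5+5+6+6+9 = 36.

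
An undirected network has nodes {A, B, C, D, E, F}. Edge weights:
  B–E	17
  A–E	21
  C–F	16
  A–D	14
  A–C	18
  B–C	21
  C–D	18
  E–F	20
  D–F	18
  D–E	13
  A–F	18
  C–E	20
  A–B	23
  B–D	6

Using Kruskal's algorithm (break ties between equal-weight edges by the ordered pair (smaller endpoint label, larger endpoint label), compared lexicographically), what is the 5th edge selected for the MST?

Kruskal's algorithm — process edges by increasing weight (ties by edge label):
B–D (6): add. Components now {A} {B,D} {C} {E} {F}
D–E (13): add. Components now {A} {B,D,E} {C} {F}
A–D (14): add. Components now {A,B,D,E} {C} {F}
C–F (16): add. Components now {A,B,D,E} {C,F}
B–E (17): skip — B and E already connected.
A–C (18): add. Components now {A,B,C,D,E,F}
The 5th edge added is A–C.

A-C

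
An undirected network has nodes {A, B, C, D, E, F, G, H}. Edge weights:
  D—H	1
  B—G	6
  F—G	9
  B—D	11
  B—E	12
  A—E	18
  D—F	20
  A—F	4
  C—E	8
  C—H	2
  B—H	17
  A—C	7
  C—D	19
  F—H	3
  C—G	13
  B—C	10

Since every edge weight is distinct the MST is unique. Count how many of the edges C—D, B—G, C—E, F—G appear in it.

Kruskal: consider edges lightest-first.
D—H (1): add — endpoints in different components.
C—H (2): add — endpoints in different components.
F—H (3): add — endpoints in different components.
A—F (4): add — endpoints in different components.
B—G (6): add — endpoints in different components.
A—C (7): skip — A and C already connected.
C—E (8): add — endpoints in different components.
F—G (9): add — endpoints in different components.
MST edge set: {D—H, C—H, F—H, A—F, B—G, C—E, F—G}.
Of the listed edges, {B—G, C—E, F—G} are in the MST → 3.

3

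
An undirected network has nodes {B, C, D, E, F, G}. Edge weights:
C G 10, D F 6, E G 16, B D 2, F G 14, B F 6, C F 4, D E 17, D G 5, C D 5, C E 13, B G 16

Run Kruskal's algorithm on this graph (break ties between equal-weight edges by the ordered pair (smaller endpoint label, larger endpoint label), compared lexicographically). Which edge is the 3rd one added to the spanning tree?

C-D

Sort edges by weight, then run Kruskal:
B D (2): add — endpoints in different components.
C F (4): add — endpoints in different components.
C D (5): add — endpoints in different components.
D G (5): add — endpoints in different components.
B F (6): skip — B and F already connected.
D F (6): skip — D and F already connected.
C G (10): skip — C and G already connected.
C E (13): add — endpoints in different components.
The 3rd edge added is C D.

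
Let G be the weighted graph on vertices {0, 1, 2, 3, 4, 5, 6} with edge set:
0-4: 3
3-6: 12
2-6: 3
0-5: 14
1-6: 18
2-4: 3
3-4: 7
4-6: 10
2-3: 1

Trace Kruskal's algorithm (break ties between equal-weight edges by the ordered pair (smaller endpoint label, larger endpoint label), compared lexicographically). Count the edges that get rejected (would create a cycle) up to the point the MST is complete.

3

Kruskal's algorithm — process edges by increasing weight (ties by edge label):
2-3 (1): add — endpoints in different components.
0-4 (3): add — endpoints in different components.
2-4 (3): add — endpoints in different components.
2-6 (3): add — endpoints in different components.
3-4 (7): skip — 3 and 4 already connected.
4-6 (10): skip — 4 and 6 already connected.
3-6 (12): skip — 3 and 6 already connected.
0-5 (14): add — endpoints in different components.
1-6 (18): add — endpoints in different components.
Edges rejected before the tree was complete: 3.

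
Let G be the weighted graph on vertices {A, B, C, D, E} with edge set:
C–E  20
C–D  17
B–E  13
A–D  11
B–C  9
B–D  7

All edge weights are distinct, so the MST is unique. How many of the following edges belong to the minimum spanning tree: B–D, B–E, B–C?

3

Kruskal: consider edges lightest-first.
B–D (7): add — endpoints in different components.
B–C (9): add — endpoints in different components.
A–D (11): add — endpoints in different components.
B–E (13): add — endpoints in different components.
MST edge set: {B–D, B–C, A–D, B–E}.
Of the listed edges, {B–D, B–E, B–C} are in the MST → 3.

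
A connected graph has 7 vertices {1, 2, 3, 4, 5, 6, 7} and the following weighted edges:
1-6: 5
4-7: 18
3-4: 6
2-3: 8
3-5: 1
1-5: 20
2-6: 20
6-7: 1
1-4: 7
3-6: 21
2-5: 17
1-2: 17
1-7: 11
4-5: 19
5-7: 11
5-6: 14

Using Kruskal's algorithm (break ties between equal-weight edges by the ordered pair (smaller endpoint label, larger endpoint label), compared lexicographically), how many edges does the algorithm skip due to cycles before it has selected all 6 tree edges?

0

Sort edges by weight, then run Kruskal:
3-5 (1): add — endpoints in different components.
6-7 (1): add — endpoints in different components.
1-6 (5): add — endpoints in different components.
3-4 (6): add — endpoints in different components.
1-4 (7): add — endpoints in different components.
2-3 (8): add — endpoints in different components.
Edges rejected before the tree was complete: 0.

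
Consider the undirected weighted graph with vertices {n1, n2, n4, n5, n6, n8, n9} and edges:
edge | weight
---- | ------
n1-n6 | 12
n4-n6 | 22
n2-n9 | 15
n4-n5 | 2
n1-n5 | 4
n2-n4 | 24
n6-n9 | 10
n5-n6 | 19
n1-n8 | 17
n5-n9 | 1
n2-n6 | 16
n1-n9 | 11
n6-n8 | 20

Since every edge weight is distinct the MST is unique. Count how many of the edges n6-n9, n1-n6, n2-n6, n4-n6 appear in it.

1

Kruskal: consider edges lightest-first.
n5-n9 (1): add — endpoints in different components.
n4-n5 (2): add — endpoints in different components.
n1-n5 (4): add — endpoints in different components.
n6-n9 (10): add — endpoints in different components.
n1-n9 (11): skip — n9 and n1 already connected.
n1-n6 (12): skip — n6 and n1 already connected.
n2-n9 (15): add — endpoints in different components.
n2-n6 (16): skip — n2 and n6 already connected.
n1-n8 (17): add — endpoints in different components.
MST edge set: {n5-n9, n4-n5, n1-n5, n6-n9, n2-n9, n1-n8}.
Of the listed edges, {n6-n9} are in the MST → 1.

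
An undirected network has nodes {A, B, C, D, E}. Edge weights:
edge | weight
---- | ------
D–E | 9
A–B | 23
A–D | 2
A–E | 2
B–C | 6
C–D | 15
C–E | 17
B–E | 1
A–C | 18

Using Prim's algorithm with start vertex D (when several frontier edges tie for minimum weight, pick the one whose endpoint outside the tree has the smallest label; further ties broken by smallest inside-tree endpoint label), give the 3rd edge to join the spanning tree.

Prim, starting at D.
Step 1: frontier [A–D 2, D–E 9, C–D 15] → take A–D (2); add A.
Step 2: frontier [A–E 2, A–C 18, A–B 23, D–E 9, C–D 15] → take A–E (2); add E.
Step 3: frontier [A–C 18, A–B 23, C–D 15, B–E 1, C–E 17] → take B–E (1); add B.
Step 4: frontier [A–C 18, B–C 6, C–D 15, C–E 17] → take B–C (6); add C.
The 3rd edge added is B–E.

B-E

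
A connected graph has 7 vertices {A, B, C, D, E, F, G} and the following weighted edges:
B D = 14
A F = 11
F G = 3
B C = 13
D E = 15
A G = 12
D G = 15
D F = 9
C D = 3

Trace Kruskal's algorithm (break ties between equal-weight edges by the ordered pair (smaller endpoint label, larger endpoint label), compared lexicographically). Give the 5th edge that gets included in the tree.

Kruskal: consider edges lightest-first.
C D (3): add. Components now {A} {B} {C,D} {E} {F} {G}
F G (3): add. Components now {A} {B} {C,D} {E} {F,G}
D F (9): add. Components now {A} {B} {C,D,F,G} {E}
A F (11): add. Components now {A,C,D,F,G} {B} {E}
A G (12): skip — A and G already connected.
B C (13): add. Components now {A,B,C,D,F,G} {E}
B D (14): skip — B and D already connected.
D E (15): add. Components now {A,B,C,D,E,F,G}
The 5th edge added is B C.

B-C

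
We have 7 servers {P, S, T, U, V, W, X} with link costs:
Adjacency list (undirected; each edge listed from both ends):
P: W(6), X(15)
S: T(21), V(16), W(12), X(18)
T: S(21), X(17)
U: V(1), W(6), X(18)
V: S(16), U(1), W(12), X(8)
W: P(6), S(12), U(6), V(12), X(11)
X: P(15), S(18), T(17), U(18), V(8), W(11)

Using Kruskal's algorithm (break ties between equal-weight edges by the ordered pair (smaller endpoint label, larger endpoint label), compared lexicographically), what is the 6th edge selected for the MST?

T-X

Sort edges by weight, then run Kruskal:
U—V (1): add. Components now {P} {W} {U,V} {T} {X} {S}
P—W (6): add. Components now {P,W} {U,V} {T} {X} {S}
U—W (6): add. Components now {P,U,V,W} {T} {X} {S}
V—X (8): add. Components now {P,U,V,W,X} {T} {S}
W—X (11): skip — W and X already connected.
S—W (12): add. Components now {P,S,U,V,W,X} {T}
V—W (12): skip — W and V already connected.
P—X (15): skip — P and X already connected.
S—V (16): skip — V and S already connected.
T—X (17): add. Components now {P,S,T,U,V,W,X}
The 6th edge added is T—X.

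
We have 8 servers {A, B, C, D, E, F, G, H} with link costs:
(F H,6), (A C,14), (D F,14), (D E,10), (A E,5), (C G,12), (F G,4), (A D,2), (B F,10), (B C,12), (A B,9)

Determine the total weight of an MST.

48

Prim's algorithm from H:
Step 1: cheapest edge leaving the tree is F H (6); add F.
Step 2: cheapest edge leaving the tree is F G (4); add G.
Step 3: cheapest edge leaving the tree is B F (10); add B.
Step 4: cheapest edge leaving the tree is A B (9); add A.
Step 5: cheapest edge leaving the tree is A D (2); add D.
Step 6: cheapest edge leaving the tree is A E (5); add E.
Step 7: cheapest edge leaving the tree is B C (12); add C.
MST edges: F H, F G, B F, A B, A D, A E, B C; total weight 6+4+10+9+2+5+12 = 48.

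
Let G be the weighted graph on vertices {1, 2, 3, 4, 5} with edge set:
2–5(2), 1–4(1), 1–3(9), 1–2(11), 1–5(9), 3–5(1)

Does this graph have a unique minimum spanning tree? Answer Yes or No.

No

Kruskal: consider edges lightest-first.
1–4 (1): add. Components now {1,4} {2} {3} {5}
3–5 (1): add. Components now {1,4} {2} {3,5}
2–5 (2): add. Components now {1,4} {2,3,5}
1–3 (9): add. Components now {1,2,3,4,5}
Non-tree edge 1–5 has weight 9, equal to the heaviest edge on its tree cycle — swapping gives another MST of the same weight. Not unique.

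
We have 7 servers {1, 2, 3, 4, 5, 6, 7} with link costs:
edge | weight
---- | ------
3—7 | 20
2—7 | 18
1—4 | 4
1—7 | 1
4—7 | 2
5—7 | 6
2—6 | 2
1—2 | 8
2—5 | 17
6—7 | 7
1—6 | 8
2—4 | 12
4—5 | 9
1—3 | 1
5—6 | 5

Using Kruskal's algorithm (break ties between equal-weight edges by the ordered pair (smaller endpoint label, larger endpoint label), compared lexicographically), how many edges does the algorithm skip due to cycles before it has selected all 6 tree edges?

1

Kruskal: consider edges lightest-first.
1—3 (1): add. Components now {1,3} {2} {4} {5} {6} {7}
1—7 (1): add. Components now {1,3,7} {2} {4} {5} {6}
2—6 (2): add. Components now {1,3,7} {2,6} {4} {5}
4—7 (2): add. Components now {1,3,4,7} {2,6} {5}
1—4 (4): skip — 1 and 4 already connected.
5—6 (5): add. Components now {1,3,4,7} {2,5,6}
5—7 (6): add. Components now {1,2,3,4,5,6,7}
Edges rejected before the tree was complete: 1.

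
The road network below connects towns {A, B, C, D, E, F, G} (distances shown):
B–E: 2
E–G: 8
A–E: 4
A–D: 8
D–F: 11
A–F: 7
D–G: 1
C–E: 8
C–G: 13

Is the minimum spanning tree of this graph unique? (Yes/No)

Kruskal: consider edges lightest-first.
D–G (1): add. Components now {A} {B} {C} {D,G} {E} {F}
B–E (2): add. Components now {A} {B,E} {C} {D,G} {F}
A–E (4): add. Components now {A,B,E} {C} {D,G} {F}
A–F (7): add. Components now {A,B,E,F} {C} {D,G}
A–D (8): add. Components now {A,B,D,E,F,G} {C}
C–E (8): add. Components now {A,B,C,D,E,F,G}
Non-tree edge E–G has weight 8, equal to the heaviest edge on its tree cycle — swapping gives another MST of the same weight. Not unique.

No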